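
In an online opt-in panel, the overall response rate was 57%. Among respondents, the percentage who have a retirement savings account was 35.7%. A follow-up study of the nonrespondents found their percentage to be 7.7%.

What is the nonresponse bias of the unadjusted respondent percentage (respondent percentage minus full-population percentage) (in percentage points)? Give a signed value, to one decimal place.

Nonresponse fraction = 1 − 0.57 = 0.43.
Bias = (nonresponse fraction) × (respondent percentage − nonrespondent percentage)
     = 0.43 × (35.7 − 7.7) = 0.43 × 28 = 12.04.

+12.0 percentage points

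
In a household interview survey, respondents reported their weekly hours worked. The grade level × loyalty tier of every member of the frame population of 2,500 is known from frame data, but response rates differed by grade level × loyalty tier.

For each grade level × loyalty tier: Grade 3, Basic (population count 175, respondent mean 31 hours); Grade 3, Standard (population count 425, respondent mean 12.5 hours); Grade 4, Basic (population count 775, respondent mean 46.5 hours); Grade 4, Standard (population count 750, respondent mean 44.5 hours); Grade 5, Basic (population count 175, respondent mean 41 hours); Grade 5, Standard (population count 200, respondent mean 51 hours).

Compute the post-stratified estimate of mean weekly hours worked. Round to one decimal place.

Post-stratification weights by population share, not respondent share:
  Grade 3, Basic: (175/2,500) × 31 = 2.17
  Grade 3, Standard: (425/2,500) × 12.5 = 2.125
  Grade 4, Basic: (775/2,500) × 46.5 = 14.415
  Grade 4, Standard: (750/2,500) × 44.5 = 13.35
  Grade 5, Basic: (175/2,500) × 41 = 2.87
  Grade 5, Standard: (200/2,500) × 51 = 4.08
Post-stratified estimate = 39.01 → 39.0.

39.0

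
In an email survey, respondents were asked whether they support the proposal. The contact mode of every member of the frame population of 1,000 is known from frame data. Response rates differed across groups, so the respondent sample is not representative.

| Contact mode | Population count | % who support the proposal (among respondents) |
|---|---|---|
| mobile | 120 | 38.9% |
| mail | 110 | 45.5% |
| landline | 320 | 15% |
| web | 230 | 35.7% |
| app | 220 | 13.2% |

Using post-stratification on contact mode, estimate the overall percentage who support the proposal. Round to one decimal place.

Post-stratification weights by population share, not respondent share:
  mobile: (120/1,000) × 38.9 = 4.668
  mail: (110/1,000) × 45.5 = 5.005
  landline: (320/1,000) × 15 = 4.8
  web: (230/1,000) × 35.7 = 8.211
  app: (220/1,000) × 13.2 = 2.904
Post-stratified estimate = 25.588 → 25.6%.

25.6%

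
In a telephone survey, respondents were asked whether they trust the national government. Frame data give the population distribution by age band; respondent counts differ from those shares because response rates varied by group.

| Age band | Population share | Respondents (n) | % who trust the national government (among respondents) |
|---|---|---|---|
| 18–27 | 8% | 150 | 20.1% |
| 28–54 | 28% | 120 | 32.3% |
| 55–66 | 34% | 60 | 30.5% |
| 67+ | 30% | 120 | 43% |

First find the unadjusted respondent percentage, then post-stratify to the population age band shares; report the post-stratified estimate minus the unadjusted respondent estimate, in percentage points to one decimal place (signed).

+3.1 percentage points

Naive respondent-only estimate (weights = respondent counts):
  (150/450)×20.1 + (120/450)×32.3 + (60/450)×30.5 + (120/450)×43 = 30.8467%
Post-stratifying to population shares instead:
  0.08×20.1 + 0.28×32.3 + 0.34×30.5 + 0.3×43 = 33.922%
Difference = 33.922 − 30.8467 = 3.0753 pp.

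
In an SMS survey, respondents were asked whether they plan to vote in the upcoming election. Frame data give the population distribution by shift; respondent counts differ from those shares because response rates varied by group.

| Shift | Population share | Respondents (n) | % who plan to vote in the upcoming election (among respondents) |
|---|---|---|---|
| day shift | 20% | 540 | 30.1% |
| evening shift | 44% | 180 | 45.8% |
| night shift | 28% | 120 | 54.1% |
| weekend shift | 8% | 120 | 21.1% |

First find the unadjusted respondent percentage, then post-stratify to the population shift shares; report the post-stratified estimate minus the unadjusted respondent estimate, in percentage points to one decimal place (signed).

+8.1 percentage points

Naive respondent-only estimate (weights = respondent counts):
  (540/960)×30.1 + (180/960)×45.8 + (120/960)×54.1 + (120/960)×21.1 = 34.9188%
Post-stratified estimate weights by population shares:
  0.2×30.1 + 0.44×45.8 + 0.28×54.1 + 0.08×21.1 = 43.008%
Difference = 43.008 − 34.9188 = 8.0892 pp.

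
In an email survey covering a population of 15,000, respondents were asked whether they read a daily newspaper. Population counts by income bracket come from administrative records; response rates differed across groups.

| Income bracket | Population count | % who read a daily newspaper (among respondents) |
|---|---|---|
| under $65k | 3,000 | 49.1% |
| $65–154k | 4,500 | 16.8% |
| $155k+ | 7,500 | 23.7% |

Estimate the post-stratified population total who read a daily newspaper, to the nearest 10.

Each cell contributes its population count × the respondent rate:
  under $65k: 3,000 × 49.1% = 1473
  $65–154k: 4,500 × 16.8% = 756
  $155k+: 7,500 × 23.7% = 1777.5
Estimated total = 4006.5 → 4,010.

4,010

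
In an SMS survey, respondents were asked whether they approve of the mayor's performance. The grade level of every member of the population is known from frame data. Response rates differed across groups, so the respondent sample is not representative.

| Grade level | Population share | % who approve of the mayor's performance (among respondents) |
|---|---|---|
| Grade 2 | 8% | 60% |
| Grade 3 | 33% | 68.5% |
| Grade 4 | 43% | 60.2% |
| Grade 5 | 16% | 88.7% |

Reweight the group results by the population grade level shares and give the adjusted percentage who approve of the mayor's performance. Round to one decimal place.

Post-stratification weights by population share, not respondent share:
  Grade 2: 0.08 × 60 = 4.8
  Grade 3: 0.33 × 68.5 = 22.605
  Grade 4: 0.43 × 60.2 = 25.886
  Grade 5: 0.16 × 88.7 = 14.192
Post-stratified estimate = 67.483 → 67.5%.

67.5%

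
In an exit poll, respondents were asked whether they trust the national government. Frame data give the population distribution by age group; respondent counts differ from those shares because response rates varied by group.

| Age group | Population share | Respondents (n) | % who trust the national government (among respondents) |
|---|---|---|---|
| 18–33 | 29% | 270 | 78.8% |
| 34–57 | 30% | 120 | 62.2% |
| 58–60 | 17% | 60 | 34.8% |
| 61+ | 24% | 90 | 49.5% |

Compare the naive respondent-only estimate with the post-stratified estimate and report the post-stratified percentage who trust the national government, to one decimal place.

Without adjustment, the pooled respondent share is:
  (270/540)×78.8 + (120/540)×62.2 + (60/540)×34.8 + (90/540)×49.5 = 65.3389%
Reweighting by population age group shares:
  0.29×78.8 + 0.3×62.2 + 0.17×34.8 + 0.24×49.5 = 59.308%

59.3%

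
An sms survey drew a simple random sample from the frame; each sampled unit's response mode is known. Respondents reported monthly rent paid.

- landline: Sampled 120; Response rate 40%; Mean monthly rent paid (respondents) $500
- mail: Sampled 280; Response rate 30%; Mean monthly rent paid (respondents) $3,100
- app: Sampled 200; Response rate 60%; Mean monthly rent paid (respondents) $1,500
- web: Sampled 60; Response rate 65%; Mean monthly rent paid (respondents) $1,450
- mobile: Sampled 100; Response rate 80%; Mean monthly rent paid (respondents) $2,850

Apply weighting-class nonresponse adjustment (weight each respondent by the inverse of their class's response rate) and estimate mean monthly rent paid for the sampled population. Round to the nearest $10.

Weighting each respondent by the inverse class response rate inflates each class back to its sampled size, so the class weight is n_sampled:
  landline: 120 × 500 = 60,000
  mail: 280 × 3100 = 868,000
  app: 200 × 1500 = 300,000
  web: 60 × 1450 = 87,000
  mobile: 100 × 2850 = 285,000
Adjusted estimate = 1,600,000 / 760 = 2105.26 → $2,110.

$2,110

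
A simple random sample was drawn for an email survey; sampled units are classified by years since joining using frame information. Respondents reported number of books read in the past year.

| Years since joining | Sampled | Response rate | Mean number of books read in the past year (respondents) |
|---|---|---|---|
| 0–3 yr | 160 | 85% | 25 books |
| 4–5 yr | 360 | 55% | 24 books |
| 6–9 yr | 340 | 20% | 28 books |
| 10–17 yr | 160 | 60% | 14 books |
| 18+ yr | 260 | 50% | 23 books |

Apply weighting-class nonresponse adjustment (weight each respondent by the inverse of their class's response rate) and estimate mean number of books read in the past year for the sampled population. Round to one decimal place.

Each respondent's weight = sampled/responded in their class; summing within a class gives n_sampled, so:
  0–3 yr: 160 × 25 = 4000
  4–5 yr: 360 × 24 = 8640
  6–9 yr: 340 × 28 = 9520
  10–17 yr: 160 × 14 = 2240
  18+ yr: 260 × 23 = 5980
Adjusted estimate = 30,380 / 1,280 = 23.7344 → 23.7.

23.7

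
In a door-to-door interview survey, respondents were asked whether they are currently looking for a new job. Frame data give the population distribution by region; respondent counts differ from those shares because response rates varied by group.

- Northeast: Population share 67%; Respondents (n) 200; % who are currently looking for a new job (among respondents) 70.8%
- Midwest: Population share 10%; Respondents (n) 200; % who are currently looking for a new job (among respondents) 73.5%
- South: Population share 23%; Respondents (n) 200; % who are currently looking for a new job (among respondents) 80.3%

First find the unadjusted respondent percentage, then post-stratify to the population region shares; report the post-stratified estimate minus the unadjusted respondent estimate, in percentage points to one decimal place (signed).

-1.6 percentage points

Naive respondent-only estimate (weights = respondent counts):
  (200/600)×70.8 + (200/600)×73.5 + (200/600)×80.3 = 74.8667%
Reweighting by population region shares:
  0.67×70.8 + 0.1×73.5 + 0.23×80.3 = 73.255%
Difference = 73.255 − 74.8667 = -1.6117 pp.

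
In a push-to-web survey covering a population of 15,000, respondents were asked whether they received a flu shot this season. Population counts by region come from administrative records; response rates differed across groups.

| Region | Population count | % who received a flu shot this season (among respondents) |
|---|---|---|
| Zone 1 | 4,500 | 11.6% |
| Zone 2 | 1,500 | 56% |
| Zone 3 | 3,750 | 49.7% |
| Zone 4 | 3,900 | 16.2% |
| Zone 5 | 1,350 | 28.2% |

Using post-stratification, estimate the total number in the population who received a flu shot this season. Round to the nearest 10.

4,240

Apply each group's respondent rate to its population count:
  Zone 1: 4,500 × 11.6% = 522
  Zone 2: 1,500 × 56% = 840
  Zone 3: 3,750 × 49.7% = 1863.75
  Zone 4: 3,900 × 16.2% = 631.8
  Zone 5: 1,350 × 28.2% = 380.7
Estimated total = 4238.25 → 4,240.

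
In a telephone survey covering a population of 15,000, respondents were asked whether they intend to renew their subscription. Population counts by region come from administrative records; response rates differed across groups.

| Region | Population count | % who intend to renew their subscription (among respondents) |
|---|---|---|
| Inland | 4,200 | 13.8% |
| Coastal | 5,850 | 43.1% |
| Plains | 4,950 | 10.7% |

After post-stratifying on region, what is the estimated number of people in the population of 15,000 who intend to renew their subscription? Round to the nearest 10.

3,630

Estimated count per cell = population count × respondent percentage:
  Inland: 4,200 × 13.8% = 579.6
  Coastal: 5,850 × 43.1% = 2521.35
  Plains: 4,950 × 10.7% = 529.65
Estimated total = 3630.6 → 3,630.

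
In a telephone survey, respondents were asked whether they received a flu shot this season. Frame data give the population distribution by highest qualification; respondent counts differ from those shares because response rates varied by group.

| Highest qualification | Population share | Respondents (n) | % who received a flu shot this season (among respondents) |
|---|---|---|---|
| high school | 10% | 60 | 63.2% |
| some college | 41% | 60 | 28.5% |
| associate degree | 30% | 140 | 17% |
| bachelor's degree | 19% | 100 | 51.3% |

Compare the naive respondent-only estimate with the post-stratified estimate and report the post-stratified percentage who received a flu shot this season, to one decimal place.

32.9%

Naive respondent-only estimate (weights = respondent counts):
  (60/360)×63.2 + (60/360)×28.5 + (140/360)×17 + (100/360)×51.3 = 36.1444%
Reweighting by population highest qualification shares:
  0.1×63.2 + 0.41×28.5 + 0.3×17 + 0.19×51.3 = 32.852%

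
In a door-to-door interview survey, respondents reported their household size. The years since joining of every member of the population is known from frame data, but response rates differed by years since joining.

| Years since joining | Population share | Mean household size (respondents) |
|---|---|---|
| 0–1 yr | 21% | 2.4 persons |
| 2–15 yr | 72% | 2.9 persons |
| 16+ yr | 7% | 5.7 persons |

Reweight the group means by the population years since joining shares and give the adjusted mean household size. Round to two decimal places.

2.99

Each cell contributes population-share × respondent value:
  0–1 yr: 0.21 × 2.4 = 0.504
  2–15 yr: 0.72 × 2.9 = 2.088
  16+ yr: 0.07 × 5.7 = 0.399
Post-stratified estimate = 2.991 → 2.99.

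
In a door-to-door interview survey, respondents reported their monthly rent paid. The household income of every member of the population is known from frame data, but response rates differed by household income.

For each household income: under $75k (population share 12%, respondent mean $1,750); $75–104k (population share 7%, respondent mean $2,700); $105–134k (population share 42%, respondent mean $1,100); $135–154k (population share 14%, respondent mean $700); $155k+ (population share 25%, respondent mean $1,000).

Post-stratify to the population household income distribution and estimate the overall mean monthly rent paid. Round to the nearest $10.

$1,210

Reweight to the known household income distribution:
  under $75k: 0.12 × 1750 = 210
  $75–104k: 0.07 × 2700 = 189
  $105–134k: 0.42 × 1100 = 462
  $135–154k: 0.14 × 700 = 98
  $155k+: 0.25 × 1000 = 250
Post-stratified estimate = 1209 → $1,210.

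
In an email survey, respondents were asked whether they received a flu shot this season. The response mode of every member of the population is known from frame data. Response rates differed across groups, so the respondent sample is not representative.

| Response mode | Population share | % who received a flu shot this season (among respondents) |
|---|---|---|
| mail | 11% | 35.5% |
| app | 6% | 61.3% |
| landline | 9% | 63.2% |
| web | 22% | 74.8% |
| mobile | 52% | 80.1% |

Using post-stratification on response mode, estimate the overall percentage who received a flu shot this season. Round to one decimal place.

Post-stratification weights by population share, not respondent share:
  mail: 0.11 × 35.5 = 3.905
  app: 0.06 × 61.3 = 3.678
  landline: 0.09 × 63.2 = 5.688
  web: 0.22 × 74.8 = 16.456
  mobile: 0.52 × 80.1 = 41.652
Post-stratified estimate = 71.379 → 71.4%.

71.4%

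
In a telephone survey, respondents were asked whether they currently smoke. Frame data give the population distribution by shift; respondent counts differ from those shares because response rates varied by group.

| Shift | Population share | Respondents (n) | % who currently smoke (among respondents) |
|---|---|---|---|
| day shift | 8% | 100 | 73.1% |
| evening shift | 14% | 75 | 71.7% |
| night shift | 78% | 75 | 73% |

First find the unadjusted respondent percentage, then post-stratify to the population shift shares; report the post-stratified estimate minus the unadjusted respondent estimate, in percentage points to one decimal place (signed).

+0.2 percentage points

Naive respondent-only estimate (weights = respondent counts):
  (100/250)×73.1 + (75/250)×71.7 + (75/250)×73 = 72.65%
Post-stratifying to population shares instead:
  0.08×73.1 + 0.14×71.7 + 0.78×73 = 72.826%
Difference = 72.826 − 72.65 = 0.176 pp.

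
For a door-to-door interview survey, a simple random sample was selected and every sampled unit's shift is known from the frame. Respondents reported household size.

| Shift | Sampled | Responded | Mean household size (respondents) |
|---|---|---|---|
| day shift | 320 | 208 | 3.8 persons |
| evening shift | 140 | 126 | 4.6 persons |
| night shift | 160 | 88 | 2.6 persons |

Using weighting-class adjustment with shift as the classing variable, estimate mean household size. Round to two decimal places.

Response rates by class: day shift 208/320 = 65%, evening shift 126/140 = 90%, night shift 88/160 = 55%.
Inverse-response-rate weighting restores each class to its sampled count, so class totals weight by n_sampled:
  day shift: 320 × 3.8 = 1216
  evening shift: 140 × 4.6 = 644
  night shift: 160 × 2.6 = 416
Adjusted estimate = 2276 / 620 = 3.67097 → 3.67.

3.67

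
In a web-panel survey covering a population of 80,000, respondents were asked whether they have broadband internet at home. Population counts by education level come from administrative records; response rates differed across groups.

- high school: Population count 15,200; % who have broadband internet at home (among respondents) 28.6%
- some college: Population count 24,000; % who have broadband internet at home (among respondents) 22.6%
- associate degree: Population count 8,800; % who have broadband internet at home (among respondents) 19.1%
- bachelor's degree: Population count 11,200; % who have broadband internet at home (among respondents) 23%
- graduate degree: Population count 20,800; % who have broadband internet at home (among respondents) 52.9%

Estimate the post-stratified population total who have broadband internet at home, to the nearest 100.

Estimated count per cell = population count × respondent percentage:
  high school: 15,200 × 28.6% = 4347.2
  some college: 24,000 × 22.6% = 5424
  associate degree: 8,800 × 19.1% = 1680.8
  bachelor's degree: 11,200 × 23% = 2576
  graduate degree: 20,800 × 52.9% = 11003.2
Estimated total = 25031.2 → 25,000.

25,000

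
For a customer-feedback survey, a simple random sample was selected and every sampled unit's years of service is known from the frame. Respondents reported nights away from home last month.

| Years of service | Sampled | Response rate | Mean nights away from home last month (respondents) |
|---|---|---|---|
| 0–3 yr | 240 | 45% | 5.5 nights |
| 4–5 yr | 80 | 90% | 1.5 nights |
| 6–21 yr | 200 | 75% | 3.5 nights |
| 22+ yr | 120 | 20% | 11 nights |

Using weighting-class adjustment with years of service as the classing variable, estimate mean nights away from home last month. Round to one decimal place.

Each respondent's weight = sampled/responded in their class; summing within a class gives n_sampled, so:
  0–3 yr: 240 × 5.5 = 1320
  4–5 yr: 80 × 1.5 = 120
  6–21 yr: 200 × 3.5 = 700
  22+ yr: 120 × 11 = 1320
Adjusted estimate = 3460 / 640 = 5.40625 → 5.4.

5.4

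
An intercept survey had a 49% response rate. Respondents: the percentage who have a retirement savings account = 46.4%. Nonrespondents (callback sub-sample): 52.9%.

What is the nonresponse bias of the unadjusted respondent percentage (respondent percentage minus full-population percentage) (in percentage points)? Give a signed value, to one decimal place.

Nonresponse fraction = 1 − 0.49 = 0.51.
Bias = (nonresponse fraction) × (respondent percentage − nonrespondent percentage)
     = 0.51 × (46.4 − 52.9) = 0.51 × -6.5 = -3.315.

-3.3 percentage points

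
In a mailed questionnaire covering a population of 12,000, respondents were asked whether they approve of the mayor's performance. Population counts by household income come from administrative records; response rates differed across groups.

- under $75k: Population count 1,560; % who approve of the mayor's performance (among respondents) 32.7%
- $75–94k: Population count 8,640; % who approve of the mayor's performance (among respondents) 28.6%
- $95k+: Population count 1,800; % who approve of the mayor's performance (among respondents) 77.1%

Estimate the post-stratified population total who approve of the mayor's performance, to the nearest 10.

4,370

Estimated count per cell = population count × respondent percentage:
  under $75k: 1,560 × 32.7% = 510.12
  $75–94k: 8,640 × 28.6% = 2471.04
  $95k+: 1,800 × 77.1% = 1387.8
Estimated total = 4368.96 → 4,370.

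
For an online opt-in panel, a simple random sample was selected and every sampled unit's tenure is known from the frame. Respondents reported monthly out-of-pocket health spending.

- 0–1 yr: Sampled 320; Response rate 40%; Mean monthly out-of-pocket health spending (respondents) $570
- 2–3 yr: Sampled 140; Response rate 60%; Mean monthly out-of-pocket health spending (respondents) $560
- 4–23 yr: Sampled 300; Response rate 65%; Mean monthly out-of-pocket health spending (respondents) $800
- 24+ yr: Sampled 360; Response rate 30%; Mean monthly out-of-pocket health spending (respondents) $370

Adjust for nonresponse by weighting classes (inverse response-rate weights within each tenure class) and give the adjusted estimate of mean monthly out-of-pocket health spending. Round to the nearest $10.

$570

With weight = n_sampled/n_responded per class, the weighted class total is n_sampled:
  0–1 yr: 320 × 570 = 182,400
  2–3 yr: 140 × 560 = 78,400
  4–23 yr: 300 × 800 = 240,000
  24+ yr: 360 × 370 = 133,200
Adjusted estimate = 634,000 / 1,120 = 566.071 → $570.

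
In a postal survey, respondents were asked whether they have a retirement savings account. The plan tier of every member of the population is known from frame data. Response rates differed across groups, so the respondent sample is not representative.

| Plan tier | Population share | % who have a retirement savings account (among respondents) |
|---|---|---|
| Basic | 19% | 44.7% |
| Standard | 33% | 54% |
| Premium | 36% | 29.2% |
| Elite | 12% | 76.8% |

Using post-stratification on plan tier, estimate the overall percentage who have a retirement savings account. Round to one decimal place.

46.0%

Post-stratification weights by population share, not respondent share:
  Basic: 0.19 × 44.7 = 8.493
  Standard: 0.33 × 54 = 17.82
  Premium: 0.36 × 29.2 = 10.512
  Elite: 0.12 × 76.8 = 9.216
Post-stratified estimate = 46.041 → 46.0%.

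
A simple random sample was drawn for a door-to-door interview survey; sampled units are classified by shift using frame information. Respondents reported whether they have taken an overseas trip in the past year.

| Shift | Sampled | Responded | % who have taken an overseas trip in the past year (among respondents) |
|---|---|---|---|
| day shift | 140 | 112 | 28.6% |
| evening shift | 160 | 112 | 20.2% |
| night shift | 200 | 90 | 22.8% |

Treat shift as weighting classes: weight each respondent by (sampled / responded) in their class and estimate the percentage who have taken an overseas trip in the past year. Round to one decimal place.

Class response rates: day shift 112/140 = 80%, evening shift 112/160 = 70%, night shift 90/200 = 45%.
Each respondent's weight = sampled/responded in their class; summing within a class gives n_sampled, so:
  day shift: 140 × 28.6 = 4004
  evening shift: 160 × 20.2 = 3232
  night shift: 200 × 22.8 = 4560
Adjusted estimate = 11,796 / 500 = 23.592 → 23.6%.

23.6%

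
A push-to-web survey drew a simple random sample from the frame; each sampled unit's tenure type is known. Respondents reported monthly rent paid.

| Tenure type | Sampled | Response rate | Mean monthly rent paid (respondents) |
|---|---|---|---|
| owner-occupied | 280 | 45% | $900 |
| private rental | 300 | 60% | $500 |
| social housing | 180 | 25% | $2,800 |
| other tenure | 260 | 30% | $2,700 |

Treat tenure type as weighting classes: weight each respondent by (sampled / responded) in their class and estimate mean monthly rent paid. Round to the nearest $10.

Weighting each respondent by the inverse class response rate inflates each class back to its sampled size, so the class weight is n_sampled:
  owner-occupied: 280 × 900 = 252,000
  private rental: 300 × 500 = 150,000
  social housing: 180 × 2800 = 504,000
  other tenure: 260 × 2700 = 702,000
Adjusted estimate = 1,608,000 / 1,020 = 1576.47 → $1,580.

$1,580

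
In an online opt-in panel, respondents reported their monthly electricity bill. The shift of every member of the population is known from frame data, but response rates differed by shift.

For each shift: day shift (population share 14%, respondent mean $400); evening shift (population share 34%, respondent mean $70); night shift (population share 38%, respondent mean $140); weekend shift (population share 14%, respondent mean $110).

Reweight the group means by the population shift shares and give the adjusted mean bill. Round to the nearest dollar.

Post-stratification weights by population share, not respondent share:
  day shift: 0.14 × 400 = 56
  evening shift: 0.34 × 70 = 23.8
  night shift: 0.38 × 140 = 53.2
  weekend shift: 0.14 × 110 = 15.4
Post-stratified estimate = 148.4 → $148.

$148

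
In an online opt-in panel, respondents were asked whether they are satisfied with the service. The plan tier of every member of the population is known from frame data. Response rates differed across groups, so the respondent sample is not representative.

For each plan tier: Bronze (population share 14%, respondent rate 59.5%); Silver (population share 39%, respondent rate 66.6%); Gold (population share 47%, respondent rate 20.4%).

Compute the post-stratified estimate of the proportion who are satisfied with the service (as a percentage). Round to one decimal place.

Weight each group's respondent value by its population share:
  Bronze: 0.14 × 59.5 = 8.33
  Silver: 0.39 × 66.6 = 25.974
  Gold: 0.47 × 20.4 = 9.588
Post-stratified estimate = 43.892 → 43.9%.

43.9%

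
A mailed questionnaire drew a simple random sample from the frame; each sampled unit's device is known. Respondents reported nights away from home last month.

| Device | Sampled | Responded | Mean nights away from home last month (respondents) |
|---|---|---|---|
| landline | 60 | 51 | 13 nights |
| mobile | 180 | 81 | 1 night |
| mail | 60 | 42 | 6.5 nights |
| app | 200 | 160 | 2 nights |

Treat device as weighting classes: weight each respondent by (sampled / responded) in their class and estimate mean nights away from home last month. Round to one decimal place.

3.5

Class response rates: landline 51/60 = 85%, mobile 81/180 = 45%, mail 42/60 = 70%, app 160/200 = 80%.
With weight = n_sampled/n_responded per class, the weighted class total is n_sampled:
  landline: 60 × 13 = 780
  mobile: 180 × 1 = 180
  mail: 60 × 6.5 = 390
  app: 200 × 2 = 400
Adjusted estimate = 1750 / 500 = 3.5 → 3.5.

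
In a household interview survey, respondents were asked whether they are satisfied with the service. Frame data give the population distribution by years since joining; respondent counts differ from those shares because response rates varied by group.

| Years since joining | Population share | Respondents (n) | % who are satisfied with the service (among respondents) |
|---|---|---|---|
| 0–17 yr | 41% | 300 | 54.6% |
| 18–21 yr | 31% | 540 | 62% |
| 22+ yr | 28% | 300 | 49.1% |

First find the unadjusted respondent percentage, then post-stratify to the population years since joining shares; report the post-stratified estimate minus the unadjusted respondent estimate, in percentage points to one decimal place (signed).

-1.3 percentage points

Naive respondent-only estimate (weights = respondent counts):
  (300/1140)×54.6 + (540/1140)×62 + (300/1140)×49.1 = 56.6579%
Post-stratifying to population shares instead:
  0.41×54.6 + 0.31×62 + 0.28×49.1 = 55.354%
Difference = 55.354 − 56.6579 = -1.3039 pp.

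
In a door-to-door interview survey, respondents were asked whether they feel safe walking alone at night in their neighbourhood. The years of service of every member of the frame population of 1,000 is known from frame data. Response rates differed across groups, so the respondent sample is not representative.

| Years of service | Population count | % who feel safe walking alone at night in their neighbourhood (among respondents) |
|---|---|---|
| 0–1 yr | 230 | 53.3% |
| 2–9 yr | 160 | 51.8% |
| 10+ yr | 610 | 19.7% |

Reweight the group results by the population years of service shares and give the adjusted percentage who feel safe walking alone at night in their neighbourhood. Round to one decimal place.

32.6%

Post-stratification weights by population share, not respondent share:
  0–1 yr: (230/1,000) × 53.3 = 12.259
  2–9 yr: (160/1,000) × 51.8 = 8.288
  10+ yr: (610/1,000) × 19.7 = 12.017
Post-stratified estimate = 32.564 → 32.6%.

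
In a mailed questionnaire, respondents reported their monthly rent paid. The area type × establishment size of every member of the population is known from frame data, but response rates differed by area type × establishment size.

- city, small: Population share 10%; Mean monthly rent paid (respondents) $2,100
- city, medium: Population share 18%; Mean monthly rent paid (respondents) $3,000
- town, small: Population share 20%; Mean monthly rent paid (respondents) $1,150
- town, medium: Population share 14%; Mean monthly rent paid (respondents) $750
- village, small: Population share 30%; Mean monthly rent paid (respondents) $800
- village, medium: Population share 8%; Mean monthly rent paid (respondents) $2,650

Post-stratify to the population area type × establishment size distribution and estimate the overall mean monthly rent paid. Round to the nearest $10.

Reweight to the known area type × establishment size distribution:
  city, small: 0.1 × 2100 = 210
  city, medium: 0.18 × 3000 = 540
  town, small: 0.2 × 1150 = 230
  town, medium: 0.14 × 750 = 105
  village, small: 0.3 × 800 = 240
  village, medium: 0.08 × 2650 = 212
Post-stratified estimate = 1537 → $1,540.

$1,540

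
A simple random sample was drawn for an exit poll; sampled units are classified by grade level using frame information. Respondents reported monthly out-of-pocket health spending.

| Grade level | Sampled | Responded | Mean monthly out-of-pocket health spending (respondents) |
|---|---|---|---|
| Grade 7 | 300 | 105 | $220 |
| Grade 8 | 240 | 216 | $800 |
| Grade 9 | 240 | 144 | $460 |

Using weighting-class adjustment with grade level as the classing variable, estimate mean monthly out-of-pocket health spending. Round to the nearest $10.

$470

Class response rates: Grade 7 105/300 = 35%, Grade 8 216/240 = 90%, Grade 9 144/240 = 60%.
Each respondent's weight = sampled/responded in their class; summing within a class gives n_sampled, so:
  Grade 7: 300 × 220 = 66,000
  Grade 8: 240 × 800 = 192,000
  Grade 9: 240 × 460 = 110,400
Adjusted estimate = 368,400 / 780 = 472.308 → $470.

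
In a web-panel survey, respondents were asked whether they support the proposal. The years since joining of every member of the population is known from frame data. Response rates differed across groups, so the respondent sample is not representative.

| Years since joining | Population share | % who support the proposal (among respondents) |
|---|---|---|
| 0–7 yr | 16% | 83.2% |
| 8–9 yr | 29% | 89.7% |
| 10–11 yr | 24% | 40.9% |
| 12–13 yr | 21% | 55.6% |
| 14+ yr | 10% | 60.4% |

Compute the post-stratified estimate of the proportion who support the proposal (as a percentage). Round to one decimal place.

Weight each group's respondent value by its population share:
  0–7 yr: 0.16 × 83.2 = 13.312
  8–9 yr: 0.29 × 89.7 = 26.013
  10–11 yr: 0.24 × 40.9 = 9.816
  12–13 yr: 0.21 × 55.6 = 11.676
  14+ yr: 0.1 × 60.4 = 6.04
Post-stratified estimate = 66.857 → 66.9%.

66.9%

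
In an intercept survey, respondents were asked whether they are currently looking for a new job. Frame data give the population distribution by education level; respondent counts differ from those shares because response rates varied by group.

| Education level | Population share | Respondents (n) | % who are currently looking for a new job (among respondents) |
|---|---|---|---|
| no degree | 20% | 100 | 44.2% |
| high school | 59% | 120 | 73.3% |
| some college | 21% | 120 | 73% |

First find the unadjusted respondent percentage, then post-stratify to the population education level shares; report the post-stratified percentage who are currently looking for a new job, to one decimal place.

Naive respondent-only estimate (weights = respondent counts):
  (100/340)×44.2 + (120/340)×73.3 + (120/340)×73 = 64.6353%
Post-stratifying to population shares instead:
  0.2×44.2 + 0.59×73.3 + 0.21×73 = 67.417%

67.4%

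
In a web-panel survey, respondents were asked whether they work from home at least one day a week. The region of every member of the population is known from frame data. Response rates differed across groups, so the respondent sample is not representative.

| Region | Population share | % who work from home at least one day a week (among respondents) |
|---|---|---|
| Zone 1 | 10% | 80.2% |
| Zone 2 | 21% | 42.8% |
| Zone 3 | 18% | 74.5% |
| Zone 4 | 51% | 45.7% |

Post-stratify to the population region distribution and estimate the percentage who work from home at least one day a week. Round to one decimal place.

53.7%

Post-stratification weights by population share, not respondent share:
  Zone 1: 0.1 × 80.2 = 8.02
  Zone 2: 0.21 × 42.8 = 8.988
  Zone 3: 0.18 × 74.5 = 13.41
  Zone 4: 0.51 × 45.7 = 23.307
Post-stratified estimate = 53.725 → 53.7%.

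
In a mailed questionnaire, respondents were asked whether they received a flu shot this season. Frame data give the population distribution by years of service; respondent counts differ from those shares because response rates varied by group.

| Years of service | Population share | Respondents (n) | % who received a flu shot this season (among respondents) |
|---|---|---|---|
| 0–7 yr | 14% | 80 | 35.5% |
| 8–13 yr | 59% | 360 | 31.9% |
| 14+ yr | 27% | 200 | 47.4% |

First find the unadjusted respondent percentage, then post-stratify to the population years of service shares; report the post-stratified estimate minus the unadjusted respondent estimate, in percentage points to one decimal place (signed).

Unadjusted (pooled respondent) estimate weights by respondent counts:
  (80/640)×35.5 + (360/640)×31.9 + (200/640)×47.4 = 37.1938%
Reweighting by population years of service shares:
  0.14×35.5 + 0.59×31.9 + 0.27×47.4 = 36.589%
Difference = 36.589 − 37.1938 = -0.6048 pp.

-0.6 percentage points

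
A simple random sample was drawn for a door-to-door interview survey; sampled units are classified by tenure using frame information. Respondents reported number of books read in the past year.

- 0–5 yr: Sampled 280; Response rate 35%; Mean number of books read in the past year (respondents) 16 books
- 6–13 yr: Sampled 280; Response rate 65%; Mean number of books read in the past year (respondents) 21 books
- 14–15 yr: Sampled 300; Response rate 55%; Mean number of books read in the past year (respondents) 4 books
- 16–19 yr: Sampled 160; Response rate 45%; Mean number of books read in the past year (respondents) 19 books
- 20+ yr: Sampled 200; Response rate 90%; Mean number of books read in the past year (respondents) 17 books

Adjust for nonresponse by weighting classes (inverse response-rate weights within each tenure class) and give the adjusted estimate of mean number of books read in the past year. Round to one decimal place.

14.8

With weight = n_sampled/n_responded per class, the weighted class total is n_sampled:
  0–5 yr: 280 × 16 = 4480
  6–13 yr: 280 × 21 = 5880
  14–15 yr: 300 × 4 = 1200
  16–19 yr: 160 × 19 = 3040
  20+ yr: 200 × 17 = 3400
Adjusted estimate = 18,000 / 1,220 = 14.7541 → 14.8.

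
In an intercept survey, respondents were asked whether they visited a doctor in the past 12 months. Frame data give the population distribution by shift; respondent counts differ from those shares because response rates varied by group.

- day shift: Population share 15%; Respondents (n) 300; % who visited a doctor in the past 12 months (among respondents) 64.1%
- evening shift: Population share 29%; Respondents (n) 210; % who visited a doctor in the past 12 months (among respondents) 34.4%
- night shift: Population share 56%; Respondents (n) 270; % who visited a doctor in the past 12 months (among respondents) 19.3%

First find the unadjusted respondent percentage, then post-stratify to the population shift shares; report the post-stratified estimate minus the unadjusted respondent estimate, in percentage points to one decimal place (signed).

Without adjustment, the pooled respondent share is:
  (300/780)×64.1 + (210/780)×34.4 + (270/780)×19.3 = 40.5962%
Post-stratified estimate weights by population shares:
  0.15×64.1 + 0.29×34.4 + 0.56×19.3 = 30.399%
Difference = 30.399 − 40.5962 = -10.1972 pp.

-10.2 percentage points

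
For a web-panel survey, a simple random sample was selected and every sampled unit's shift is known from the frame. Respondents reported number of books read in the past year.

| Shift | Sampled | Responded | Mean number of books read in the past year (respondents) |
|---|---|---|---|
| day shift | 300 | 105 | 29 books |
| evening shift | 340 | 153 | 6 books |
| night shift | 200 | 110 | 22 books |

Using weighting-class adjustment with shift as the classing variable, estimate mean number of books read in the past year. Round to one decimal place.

18.0

Class response rates: day shift 105/300 = 35%, evening shift 153/340 = 45%, night shift 110/200 = 55%.
With weight = n_sampled/n_responded per class, the weighted class total is n_sampled:
  day shift: 300 × 29 = 8700
  evening shift: 340 × 6 = 2040
  night shift: 200 × 22 = 4400
Adjusted estimate = 15,140 / 840 = 18.0238 → 18.0.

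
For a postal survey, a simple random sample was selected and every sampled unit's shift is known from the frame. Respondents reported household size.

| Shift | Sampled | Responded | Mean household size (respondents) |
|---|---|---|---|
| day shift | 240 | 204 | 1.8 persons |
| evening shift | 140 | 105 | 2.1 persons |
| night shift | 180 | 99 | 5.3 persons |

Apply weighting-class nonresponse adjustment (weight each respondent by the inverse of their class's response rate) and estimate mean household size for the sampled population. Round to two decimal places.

Class response rates: day shift 204/240 = 85%, evening shift 105/140 = 75%, night shift 99/180 = 55%.
Weighting each respondent by the inverse class response rate inflates each class back to its sampled size, so the class weight is n_sampled:
  day shift: 240 × 1.8 = 432
  evening shift: 140 × 2.1 = 294
  night shift: 180 × 5.3 = 954
Adjusted estimate = 1680 / 560 = 3 → 3.00.

3.00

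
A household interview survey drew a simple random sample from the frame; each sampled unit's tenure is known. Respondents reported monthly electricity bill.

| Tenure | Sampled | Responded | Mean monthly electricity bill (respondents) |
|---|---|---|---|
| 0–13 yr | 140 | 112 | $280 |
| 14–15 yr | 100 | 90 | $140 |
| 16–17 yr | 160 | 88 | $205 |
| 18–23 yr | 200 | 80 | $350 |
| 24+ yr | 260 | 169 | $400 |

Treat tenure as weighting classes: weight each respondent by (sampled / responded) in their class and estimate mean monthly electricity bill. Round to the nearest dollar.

$302

Class response rates: 0–13 yr 112/140 = 80%, 14–15 yr 90/100 = 90%, 16–17 yr 88/160 = 55%, 18–23 yr 80/200 = 40%, 24+ yr 169/260 = 65%.
Inverse-response-rate weighting restores each class to its sampled count, so class totals weight by n_sampled:
  0–13 yr: 140 × 280 = 39,200
  14–15 yr: 100 × 140 = 14,000
  16–17 yr: 160 × 205 = 32,800
  18–23 yr: 200 × 350 = 70,000
  24+ yr: 260 × 400 = 104,000
Adjusted estimate = 260,000 / 860 = 302.326 → $302.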